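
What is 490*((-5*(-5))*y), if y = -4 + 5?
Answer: 12250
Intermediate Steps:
y = 1
490*((-5*(-5))*y) = 490*(-5*(-5)*1) = 490*(25*1) = 490*25 = 12250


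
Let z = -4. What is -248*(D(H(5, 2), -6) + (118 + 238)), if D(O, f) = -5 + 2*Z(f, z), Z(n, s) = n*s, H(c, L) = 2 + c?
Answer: -98952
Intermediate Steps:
D(O, f) = -5 - 8*f (D(O, f) = -5 + 2*(f*(-4)) = -5 + 2*(-4*f) = -5 - 8*f)
-248*(D(H(5, 2), -6) + (118 + 238)) = -248*((-5 - 8*(-6)) + (118 + 238)) = -248*((-5 + 48) + 356) = -248*(43 + 356) = -248*399 = -98952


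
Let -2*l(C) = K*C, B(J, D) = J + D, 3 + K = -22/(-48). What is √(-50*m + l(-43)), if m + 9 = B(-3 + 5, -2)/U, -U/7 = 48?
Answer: √56931/12 ≈ 19.884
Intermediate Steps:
U = -336 (U = -7*48 = -336)
K = -61/24 (K = -3 - 22/(-48) = -3 - 22*(-1/48) = -3 + 11/24 = -61/24 ≈ -2.5417)
B(J, D) = D + J
l(C) = 61*C/48 (l(C) = -(-61)*C/48 = 61*C/48)
m = -9 (m = -9 + (-2 + (-3 + 5))/(-336) = -9 + (-2 + 2)*(-1/336) = -9 + 0*(-1/336) = -9 + 0 = -9)
√(-50*m + l(-43)) = √(-50*(-9) + (61/48)*(-43)) = √(450 - 2623/48) = √(18977/48) = √56931/12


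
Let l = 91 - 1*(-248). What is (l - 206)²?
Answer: 17689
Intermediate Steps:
l = 339 (l = 91 + 248 = 339)
(l - 206)² = (339 - 206)² = 133² = 17689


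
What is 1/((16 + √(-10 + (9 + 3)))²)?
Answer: (16 + √2)⁻² ≈ 0.0032976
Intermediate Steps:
1/((16 + √(-10 + (9 + 3)))²) = 1/((16 + √(-10 + 12))²) = 1/((16 + √2)²) = (16 + √2)⁻²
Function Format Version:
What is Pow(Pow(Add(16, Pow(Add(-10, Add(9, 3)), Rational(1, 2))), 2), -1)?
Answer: Pow(Add(16, Pow(2, Rational(1, 2))), -2) ≈ 0.0032976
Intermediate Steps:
Pow(Pow(Add(16, Pow(Add(-10, Add(9, 3)), Rational(1, 2))), 2), -1) = Pow(Pow(Add(16, Pow(Add(-10, 12), Rational(1, 2))), 2), -1) = Pow(Pow(Add(16, Pow(2, Rational(1, 2))), 2), -1) = Pow(Add(16, Pow(2, Rational(1, 2))), -2)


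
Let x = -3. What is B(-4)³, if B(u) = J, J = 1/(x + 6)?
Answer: 1/27 ≈ 0.037037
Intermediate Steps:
J = ⅓ (J = 1/(-3 + 6) = 1/3 = ⅓ ≈ 0.33333)
B(u) = ⅓
B(-4)³ = (⅓)³ = 1/27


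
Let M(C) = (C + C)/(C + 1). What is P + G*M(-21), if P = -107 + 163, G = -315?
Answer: -1211/2 ≈ -605.50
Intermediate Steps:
M(C) = 2*C/(1 + C) (M(C) = (2*C)/(1 + C) = 2*C/(1 + C))
P = 56
P + G*M(-21) = 56 - 630*(-21)/(1 - 21) = 56 - 630*(-21)/(-20) = 56 - 630*(-21)*(-1)/20 = 56 - 315*21/10 = 56 - 1323/2 = -1211/2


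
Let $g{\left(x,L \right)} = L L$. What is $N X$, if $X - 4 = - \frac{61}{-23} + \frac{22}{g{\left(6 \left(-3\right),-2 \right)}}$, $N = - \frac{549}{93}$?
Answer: $- \frac{102297}{1426} \approx -71.737$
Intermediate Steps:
$g{\left(x,L \right)} = L^{2}$
$N = - \frac{183}{31}$ ($N = \left(-549\right) \frac{1}{93} = - \frac{183}{31} \approx -5.9032$)
$X = \frac{559}{46}$ ($X = 4 + \left(- \frac{61}{-23} + \frac{22}{\left(-2\right)^{2}}\right) = 4 - \left(- \frac{61}{23} - \frac{22}{4}\right) = 4 + \left(\frac{61}{23} + 22 \cdot \frac{1}{4}\right) = 4 + \left(\frac{61}{23} + \frac{11}{2}\right) = 4 + \frac{375}{46} = \frac{559}{46} \approx 12.152$)
$N X = \left(- \frac{183}{31}\right) \frac{559}{46} = - \frac{102297}{1426}$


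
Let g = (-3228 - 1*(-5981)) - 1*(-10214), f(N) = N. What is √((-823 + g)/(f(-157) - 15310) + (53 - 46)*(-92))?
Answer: 2*I*√38562680141/15467 ≈ 25.393*I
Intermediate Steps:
g = 12967 (g = (-3228 + 5981) + 10214 = 2753 + 10214 = 12967)
√((-823 + g)/(f(-157) - 15310) + (53 - 46)*(-92)) = √((-823 + 12967)/(-157 - 15310) + (53 - 46)*(-92)) = √(12144/(-15467) + 7*(-92)) = √(12144*(-1/15467) - 644) = √(-12144/15467 - 644) = √(-9972892/15467) = 2*I*√38562680141/15467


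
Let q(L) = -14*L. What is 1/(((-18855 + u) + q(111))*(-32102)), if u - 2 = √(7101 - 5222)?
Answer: 20407/13368677904540 + √1879/13368677904540 ≈ 1.5297e-9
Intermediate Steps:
u = 2 + √1879 (u = 2 + √(7101 - 5222) = 2 + √1879 ≈ 45.347)
1/(((-18855 + u) + q(111))*(-32102)) = 1/((-18855 + (2 + √1879)) - 14*111*(-32102)) = -1/32102/((-18853 + √1879) - 1554) = -1/32102/(-20407 + √1879) = -1/(32102*(-20407 + √1879))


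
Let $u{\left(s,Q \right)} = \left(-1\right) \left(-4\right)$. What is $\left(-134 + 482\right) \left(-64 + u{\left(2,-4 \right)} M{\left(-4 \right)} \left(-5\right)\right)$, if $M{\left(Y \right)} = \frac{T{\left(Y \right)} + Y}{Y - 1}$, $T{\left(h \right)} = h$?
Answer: $-33408$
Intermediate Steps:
$u{\left(s,Q \right)} = 4$
$M{\left(Y \right)} = \frac{2 Y}{-1 + Y}$ ($M{\left(Y \right)} = \frac{Y + Y}{Y - 1} = \frac{2 Y}{-1 + Y}$)
$\left(-134 + 482\right) \left(-64 + u{\left(2,-4 \right)} M{\left(-4 \right)} \left(-5\right)\right) = \left(-134 + 482\right) \left(-64 + 4 \cdot 2 \left(-4\right) \frac{1}{-1 - 4} \left(-5\right)\right) = 348 \left(-64 + 4 \cdot 2 \left(-4\right) \frac{1}{-5} \left(-5\right)\right) = 348 \left(-64 + 4 \cdot 2 \left(-4\right) \left(- \frac{1}{5}\right) \left(-5\right)\right) = 348 \left(-64 + 4 \cdot \frac{8}{5} \left(-5\right)\right) = 348 \left(-64 + \frac{32}{5} \left(-5\right)\right) = 348 \left(-64 - 32\right) = 348 \left(-96\right) = -33408$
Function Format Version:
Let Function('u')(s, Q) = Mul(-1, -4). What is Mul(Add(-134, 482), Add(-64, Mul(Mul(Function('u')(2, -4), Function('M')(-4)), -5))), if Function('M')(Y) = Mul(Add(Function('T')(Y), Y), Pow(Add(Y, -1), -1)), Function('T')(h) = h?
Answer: -33408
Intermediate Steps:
Function('u')(s, Q) = 4
Function('M')(Y) = Mul(2, Y, Pow(Add(-1, Y), -1)) (Function('M')(Y) = Mul(Add(Y, Y), Pow(Add(Y, -1), -1)) = Mul(Mul(2, Y), Pow(Add(-1, Y), -1)) = Mul(2, Y, Pow(Add(-1, Y), -1)))
Mul(Add(-134, 482), Add(-64, Mul(Mul(Function('u')(2, -4), Function('M')(-4)), -5))) = Mul(Add(-134, 482), Add(-64, Mul(Mul(4, Mul(2, -4, Pow(Add(-1, -4), -1))), -5))) = Mul(348, Add(-64, Mul(Mul(4, Mul(2, -4, Pow(-5, -1))), -5))) = Mul(348, Add(-64, Mul(Mul(4, Mul(2, -4, Rational(-1, 5))), -5))) = Mul(348, Add(-64, Mul(Mul(4, Rational(8, 5)), -5))) = Mul(348, Add(-64, Mul(Rational(32, 5), -5))) = Mul(348, Add(-64, -32)) = Mul(348, -96) = -33408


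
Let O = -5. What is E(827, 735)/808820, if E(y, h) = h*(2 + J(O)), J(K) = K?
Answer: -441/161764 ≈ -0.0027262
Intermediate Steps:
E(y, h) = -3*h (E(y, h) = h*(2 - 5) = h*(-3) = -3*h)
E(827, 735)/808820 = -3*735/808820 = -2205*1/808820 = -441/161764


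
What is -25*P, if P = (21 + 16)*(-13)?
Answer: 12025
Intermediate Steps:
P = -481 (P = 37*(-13) = -481)
-25*P = -25*(-481) = 12025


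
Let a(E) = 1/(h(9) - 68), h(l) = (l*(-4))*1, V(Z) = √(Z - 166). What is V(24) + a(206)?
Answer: -1/104 + I*√142 ≈ -0.0096154 + 11.916*I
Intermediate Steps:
V(Z) = √(-166 + Z)
h(l) = -4*l (h(l) = -4*l*1 = -4*l)
a(E) = -1/104 (a(E) = 1/(-4*9 - 68) = 1/(-36 - 68) = 1/(-104) = -1/104)
V(24) + a(206) = √(-166 + 24) - 1/104 = √(-142) - 1/104 = I*√142 - 1/104 = -1/104 + I*√142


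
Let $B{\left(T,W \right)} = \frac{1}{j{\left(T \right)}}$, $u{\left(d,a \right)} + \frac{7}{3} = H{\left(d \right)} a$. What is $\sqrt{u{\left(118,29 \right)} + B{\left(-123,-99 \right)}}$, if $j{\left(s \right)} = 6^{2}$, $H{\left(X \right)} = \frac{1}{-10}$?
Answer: $\frac{i \sqrt{4685}}{30} \approx 2.2816 i$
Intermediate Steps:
$H{\left(X \right)} = - \frac{1}{10}$
$u{\left(d,a \right)} = - \frac{7}{3} - \frac{a}{10}$
$j{\left(s \right)} = 36$
$B{\left(T,W \right)} = \frac{1}{36}$
$\sqrt{u{\left(118,29 \right)} + B{\left(-123,-99 \right)}} = \sqrt{\left(- \frac{7}{3} - \frac{29}{10}\right) + \frac{1}{36}} = \sqrt{- \frac{157}{30} + \frac{1}{36}} = \sqrt{- \frac{937}{180}} = \frac{i \sqrt{4685}}{30}$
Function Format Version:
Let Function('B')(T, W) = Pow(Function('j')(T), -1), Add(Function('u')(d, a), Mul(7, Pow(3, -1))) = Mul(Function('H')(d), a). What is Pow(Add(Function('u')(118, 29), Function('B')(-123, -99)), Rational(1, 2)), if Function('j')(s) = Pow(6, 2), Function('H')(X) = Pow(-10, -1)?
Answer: Mul(Rational(1, 30), I, Pow(4685, Rational(1, 2))) ≈ Mul(2.2816, I)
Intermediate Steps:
Function('H')(X) = Rational(-1, 10)
Function('u')(d, a) = Add(Rational(-7, 3), Mul(Rational(-1, 10), a))
Function('j')(s) = 36
Function('B')(T, W) = Rational(1, 36) (Function('B')(T, W) = Pow(36, -1) = Rational(1, 36))
Pow(Add(Function('u')(118, 29), Function('B')(-123, -99)), Rational(1, 2)) = Pow(Add(Add(Rational(-7, 3), Mul(Rational(-1, 10), 29)), Rational(1, 36)), Rational(1, 2)) = Pow(Add(Add(Rational(-7, 3), Rational(-29, 10)), Rational(1, 36)), Rational(1, 2)) = Pow(Add(Rational(-157, 30), Rational(1, 36)), Rational(1, 2)) = Pow(Rational(-937, 180), Rational(1, 2)) = Mul(Rational(1, 30), I, Pow(4685, Rational(1, 2)))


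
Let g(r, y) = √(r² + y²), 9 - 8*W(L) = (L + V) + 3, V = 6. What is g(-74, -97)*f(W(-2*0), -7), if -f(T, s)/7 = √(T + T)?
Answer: 0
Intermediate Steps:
W(L) = -L/8 (W(L) = 9/8 - ((L + 6) + 3)/8 = 9/8 - ((6 + L) + 3)/8 = 9/8 - (9 + L)/8 = 9/8 + (-9/8 - L/8) = -L/8)
f(T, s) = -7*√2*√T (f(T, s) = -7*√(T + T) = -7*√2*√T)
g(-74, -97)*f(W(-2*0), -7) = √((-74)² + (-97)²)*(-7*√2*√(-(-1)*0/4)) = √(5476 + 9409)*(-7*√2*√(-⅛*0)) = √14885*(-7*√2*√0) = √14885*(-7*√2*0) = √14885*0 = 0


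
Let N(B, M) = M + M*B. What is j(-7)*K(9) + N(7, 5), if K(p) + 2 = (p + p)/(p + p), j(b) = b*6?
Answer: 82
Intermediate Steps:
N(B, M) = M + B*M
j(b) = 6*b
K(p) = -1 (K(p) = -2 + (p + p)/(p + p) = -2 + (2*p)/((2*p)) = -2 + (2*p)*(1/(2*p)) = -2 + 1 = -1)
j(-7)*K(9) + N(7, 5) = (6*(-7))*(-1) + 5*(1 + 7) = -42*(-1) + 5*8 = 42 + 40 = 82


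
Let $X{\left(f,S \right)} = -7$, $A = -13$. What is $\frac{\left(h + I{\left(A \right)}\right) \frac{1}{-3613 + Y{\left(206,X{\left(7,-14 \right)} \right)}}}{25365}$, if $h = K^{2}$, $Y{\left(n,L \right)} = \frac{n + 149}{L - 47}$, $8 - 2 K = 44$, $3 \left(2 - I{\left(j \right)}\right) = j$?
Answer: $- \frac{5946}{1652588935} \approx -3.598 \cdot 10^{-6}$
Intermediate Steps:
$I{\left(j \right)} = 2 - \frac{j}{3}$
$K = -18$ ($K = 4 - 22 = -18$)
$Y{\left(n,L \right)} = \frac{149 + n}{-47 + L}$
$h = 324$ ($h = \left(-18\right)^{2} = 324$)
$\frac{\left(h + I{\left(A \right)}\right) \frac{1}{-3613 + Y{\left(206,X{\left(7,-14 \right)} \right)}}}{25365} = \frac{\left(324 + \left(2 - - \frac{13}{3}\right)\right) \frac{1}{-3613 + \frac{149 + 206}{-47 - 7}}}{25365} = \frac{324 + \left(2 + \frac{13}{3}\right)}{-3613 + \frac{1}{-54} \cdot 355} \cdot \frac{1}{25365} = \frac{324 + \frac{19}{3}}{-3613 - \frac{355}{54}} \cdot \frac{1}{25365} = \frac{991}{3 \left(-3613 - \frac{355}{54}\right)} \frac{1}{25365} = \frac{991}{3 \left(- \frac{195457}{54}\right)} \frac{1}{25365} = \frac{991}{3} \left(- \frac{54}{195457}\right) \frac{1}{25365} = \left(- \frac{17838}{195457}\right) \frac{1}{25365} = - \frac{5946}{1652588935}$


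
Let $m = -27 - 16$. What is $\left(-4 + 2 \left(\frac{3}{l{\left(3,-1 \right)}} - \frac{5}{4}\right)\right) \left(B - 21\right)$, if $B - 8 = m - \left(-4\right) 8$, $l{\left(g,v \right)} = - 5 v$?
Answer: $\frac{636}{5} \approx 127.2$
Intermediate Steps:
$m = -43$ ($m = -27 - 16 = -43$)
$B = -3$ ($B = 8 - \left(43 - 32\right) = 8 - 11 = -3$)
$\left(-4 + 2 \left(\frac{3}{l{\left(3,-1 \right)}} - \frac{5}{4}\right)\right) \left(B - 21\right) = \left(-4 + 2 \left(\frac{3}{\left(-5\right) \left(-1\right)} - \frac{5}{4}\right)\right) \left(-3 - 21\right) = \left(-4 + 2 \left(\frac{3}{5} - \frac{5}{4}\right)\right) \left(-24\right) = \left(-4 + 2 \left(- \frac{13}{20}\right)\right) \left(-24\right) = \left(-4 - \frac{13}{10}\right) \left(-24\right) = \left(- \frac{53}{10}\right) \left(-24\right) = \frac{636}{5}$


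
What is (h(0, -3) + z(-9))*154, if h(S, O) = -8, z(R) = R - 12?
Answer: -4466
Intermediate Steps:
z(R) = -12 + R
(h(0, -3) + z(-9))*154 = (-8 + (-12 - 9))*154 = (-8 - 21)*154 = -29*154 = -4466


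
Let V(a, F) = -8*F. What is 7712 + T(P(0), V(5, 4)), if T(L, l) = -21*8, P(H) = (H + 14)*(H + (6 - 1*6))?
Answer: 7544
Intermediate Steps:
P(H) = H*(14 + H) (P(H) = (14 + H)*(H + (6 - 6)) = (14 + H)*(H + 0) = (14 + H)*H = H*(14 + H))
T(L, l) = -168
7712 + T(P(0), V(5, 4)) = 7712 - 168 = 7544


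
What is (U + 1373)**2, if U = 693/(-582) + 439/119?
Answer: 1008364465110025/532963396 ≈ 1.8920e+6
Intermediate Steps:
U = 57677/23086 (U = 693*(-1/582) + 439*(1/119) = -231/194 + 439/119 = 57677/23086 ≈ 2.4984)
(U + 1373)**2 = (57677/23086 + 1373)**2 = (31754755/23086)**2 = 1008364465110025/532963396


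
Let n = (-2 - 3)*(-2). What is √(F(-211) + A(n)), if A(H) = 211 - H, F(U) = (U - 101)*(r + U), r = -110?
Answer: √100353 ≈ 316.79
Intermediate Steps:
n = 10 (n = -5*(-2) = 10)
F(U) = (-110 + U)*(-101 + U) (F(U) = (U - 101)*(-110 + U) = (-101 + U)*(-110 + U) = (-110 + U)*(-101 + U))
√(F(-211) + A(n)) = √((11110 + (-211)² - 211*(-211)) + (211 - 1*10)) = √((11110 + 44521 + 44521) + (211 - 10)) = √(100152 + 201) = √100353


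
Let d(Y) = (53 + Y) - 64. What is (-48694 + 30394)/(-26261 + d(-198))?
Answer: 1830/2647 ≈ 0.69135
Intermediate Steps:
d(Y) = -11 + Y
(-48694 + 30394)/(-26261 + d(-198)) = (-48694 + 30394)/(-26261 + (-11 - 198)) = -18300/(-26261 - 209) = -18300/(-26470) = -18300*(-1/26470) = 1830/2647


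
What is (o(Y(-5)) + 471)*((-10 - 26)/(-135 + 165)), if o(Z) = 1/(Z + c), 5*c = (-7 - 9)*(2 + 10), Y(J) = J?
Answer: -613212/1085 ≈ -565.17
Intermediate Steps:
c = -192/5 (c = ((-7 - 9)*(2 + 10))/5 = (-16*12)/5 = (⅕)*(-192) = -192/5 ≈ -38.400)
o(Z) = 1/(-192/5 + Z) (o(Z) = 1/(Z - 192/5) = 1/(-192/5 + Z))
(o(Y(-5)) + 471)*((-10 - 26)/(-135 + 165)) = (5/(-192 + 5*(-5)) + 471)*((-10 - 26)/(-135 + 165)) = (5/(-192 - 25) + 471)*(-36/30) = (5/(-217) + 471)*(-36*1/30) = (5*(-1/217) + 471)*(-6/5) = (-5/217 + 471)*(-6/5) = (102202/217)*(-6/5) = -613212/1085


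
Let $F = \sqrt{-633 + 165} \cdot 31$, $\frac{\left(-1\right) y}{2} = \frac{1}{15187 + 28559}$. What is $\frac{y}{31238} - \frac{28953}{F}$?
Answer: $- \frac{1}{683268774} + \frac{9651 i \sqrt{13}}{806} \approx -1.4636 \cdot 10^{-9} + 43.173 i$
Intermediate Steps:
$y = - \frac{1}{21873}$ ($y = - \frac{2}{15187 + 28559} = - \frac{2}{43746} = \left(-2\right) \frac{1}{43746} = - \frac{1}{21873} \approx -4.5718 \cdot 10^{-5}$)
$F = 186 i \sqrt{13}$ ($F = \sqrt{-468} \cdot 31 = 6 i \sqrt{13} \cdot 31 = 186 i \sqrt{13} \approx 670.63 i$)
$\frac{y}{31238} - \frac{28953}{F} = - \frac{1}{21873 \cdot 31238} - \frac{28953}{186 i \sqrt{13}} = \left(- \frac{1}{21873}\right) \frac{1}{31238} - 28953 \left(- \frac{i \sqrt{13}}{2418}\right) = - \frac{1}{683268774} + \frac{9651 i \sqrt{13}}{806}$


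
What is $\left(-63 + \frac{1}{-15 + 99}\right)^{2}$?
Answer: $\frac{27994681}{7056} \approx 3967.5$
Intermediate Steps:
$\left(-63 + \frac{1}{-15 + 99}\right)^{2} = \left(-63 + \frac{1}{84}\right)^{2} = \left(- \frac{5291}{84}\right)^{2} = \frac{27994681}{7056}$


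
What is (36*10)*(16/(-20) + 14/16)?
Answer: 27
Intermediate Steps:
(36*10)*(16/(-20) + 14/16) = 360*(16*(-1/20) + 14*(1/16)) = 360*(-⅘ + 7/8) = 360*(3/40) = 27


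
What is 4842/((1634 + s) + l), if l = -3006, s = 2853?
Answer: 4842/1481 ≈ 3.2694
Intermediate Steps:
4842/((1634 + s) + l) = 4842/((1634 + 2853) - 3006) = 4842/(4487 - 3006) = 4842/1481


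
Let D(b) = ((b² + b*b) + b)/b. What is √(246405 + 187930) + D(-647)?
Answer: -1293 + √434335 ≈ -633.96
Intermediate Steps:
D(b) = (b + 2*b²)/b (D(b) = ((b² + b²) + b)/b = (2*b² + b)/b = (b + 2*b²)/b)
√(246405 + 187930) + D(-647) = √(246405 + 187930) + (1 + 2*(-647)) = √434335 + (1 - 1294) = √434335 - 1293 = -1293 + √434335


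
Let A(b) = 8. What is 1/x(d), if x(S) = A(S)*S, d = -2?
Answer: -1/16 ≈ -0.062500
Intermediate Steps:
x(S) = 8*S
1/x(d) = 1/(8*(-2)) = 1/(-16) = -1/16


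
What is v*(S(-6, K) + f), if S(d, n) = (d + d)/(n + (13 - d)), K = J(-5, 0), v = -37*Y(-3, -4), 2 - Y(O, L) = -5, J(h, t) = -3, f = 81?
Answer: -83139/4 ≈ -20785.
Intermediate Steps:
Y(O, L) = 7 (Y(O, L) = 2 - 1*(-5) = 2 + 5 = 7)
v = -259 (v = -37*7 = -259)
K = -3
S(d, n) = 2*d/(13 + n - d) (S(d, n) = (2*d)/(13 + n - d) = 2*d/(13 + n - d))
v*(S(-6, K) + f) = -259*(2*(-6)/(13 - 3 - 1*(-6)) + 81) = -259*(2*(-6)/(13 - 3 + 6) + 81) = -259*(2*(-6)/16 + 81) = -259*(2*(-6)*(1/16) + 81) = -259*(-¾ + 81) = -259*321/4 = -83139/4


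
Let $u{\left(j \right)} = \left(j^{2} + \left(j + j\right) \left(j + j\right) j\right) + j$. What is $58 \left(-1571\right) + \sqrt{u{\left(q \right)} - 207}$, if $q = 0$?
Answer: $-91118 + 3 i \sqrt{23} \approx -91118.0 + 14.387 i$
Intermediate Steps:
$u{\left(j \right)} = j + j^{2} + 4 j^{3}$ ($u{\left(j \right)} = \left(j^{2} + 2 j 2 j j\right) + j = \left(j^{2} + 4 j^{2} j\right) + j = \left(j^{2} + 4 j^{3}\right) + j = j + j^{2} + 4 j^{3}$)
$58 \left(-1571\right) + \sqrt{u{\left(q \right)} - 207} = 58 \left(-1571\right) + \sqrt{0 \left(1 + 0 + 4 \cdot 0^{2}\right) - 207} = -91118 + \sqrt{0 \left(1 + 0 + 4 \cdot 0\right) - 207} = -91118 + \sqrt{0 \left(1 + 0 + 0\right) - 207} = -91118 + \sqrt{0 \cdot 1 - 207} = -91118 + \sqrt{0 - 207} = -91118 + \sqrt{-207} = -91118 + 3 i \sqrt{23}$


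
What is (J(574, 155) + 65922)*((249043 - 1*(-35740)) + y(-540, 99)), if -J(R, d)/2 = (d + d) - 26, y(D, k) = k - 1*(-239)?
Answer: 18633797834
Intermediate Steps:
y(D, k) = 239 + k (y(D, k) = k + 239 = 239 + k)
J(R, d) = 52 - 4*d (J(R, d) = -2*((d + d) - 26) = -2*(2*d - 26) = -2*(-26 + 2*d) = 52 - 4*d)
(J(574, 155) + 65922)*((249043 - 1*(-35740)) + y(-540, 99)) = ((52 - 4*155) + 65922)*((249043 - 1*(-35740)) + (239 + 99)) = ((52 - 620) + 65922)*((249043 + 35740) + 338) = (-568 + 65922)*(284783 + 338) = 65354*285121 = 18633797834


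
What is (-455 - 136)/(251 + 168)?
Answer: -591/419 ≈ -1.4105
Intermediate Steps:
(-455 - 136)/(251 + 168) = -591/419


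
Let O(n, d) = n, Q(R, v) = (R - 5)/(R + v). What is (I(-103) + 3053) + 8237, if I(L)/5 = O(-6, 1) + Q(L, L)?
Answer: 1160050/103 ≈ 11263.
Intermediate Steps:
Q(R, v) = (-5 + R)/(R + v)
I(L) = -30 + 5*(-5 + L)/(2*L) (I(L) = 5*(-6 + (-5 + L)/(L + L)) = 5*(-6 + (-5 + L)/((2*L))) = 5*(-6 + (1/(2*L))*(-5 + L)) = 5*(-6 + (-5 + L)/(2*L)) = -30 + 5*(-5 + L)/(2*L))
(I(-103) + 3053) + 8237 = ((5/2)*(-5 - 11*(-103))/(-103) + 3053) + 8237 = ((5/2)*(-1/103)*(-5 + 1133) + 3053) + 8237 = ((5/2)*(-1/103)*1128 + 3053) + 8237 = (-2820/103 + 3053) + 8237 = 311639/103 + 8237 = 1160050/103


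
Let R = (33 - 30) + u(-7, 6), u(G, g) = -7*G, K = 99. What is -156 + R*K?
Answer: 4992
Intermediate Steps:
R = 52 (R = (33 - 30) - 7*(-7) = 3 + 49 = 52)
-156 + R*K = -156 + 52*99 = -156 + 5148 = 4992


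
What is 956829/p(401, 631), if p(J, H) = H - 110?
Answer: 956829/521 ≈ 1836.5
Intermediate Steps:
p(J, H) = -110 + H
956829/p(401, 631) = 956829/(-110 + 631) = 956829/521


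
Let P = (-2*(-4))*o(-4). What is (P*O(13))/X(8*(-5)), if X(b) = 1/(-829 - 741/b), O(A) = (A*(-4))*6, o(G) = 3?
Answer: 30344184/5 ≈ 6.0688e+6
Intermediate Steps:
O(A) = -24*A (O(A) = -4*A*6 = -24*A)
P = 24 (P = -2*(-4)*3 = 8*3 = 24)
(P*O(13))/X(8*(-5)) = (24*(-24*13))/((-8*(-5)/(741 + 829*(8*(-5))))) = (24*(-312))/((-1*(-40)/(741 + 829*(-40)))) = -7488/((-1*(-40)/(741 - 33160))) = -7488/((-1*(-40)/(-32419))) = -7488/((-1*(-40)*(-1/32419))) = -7488/(-40/32419) = -7488*(-32419/40) = 30344184/5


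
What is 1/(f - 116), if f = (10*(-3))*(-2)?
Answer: -1/56 ≈ -0.017857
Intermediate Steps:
f = 60 (f = -30*(-2) = 60)
1/(f - 116) = 1/(60 - 116) = 1/(-56) = -1/56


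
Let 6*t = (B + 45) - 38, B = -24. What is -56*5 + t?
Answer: -1697/6 ≈ -282.83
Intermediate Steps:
t = -17/6 (t = ((-24 + 45) - 38)/6 = (21 - 38)/6 = (⅙)*(-17) = -17/6 ≈ -2.8333)
-56*5 + t = -56*5 - 17/6 = -280 - 17/6 = -1697/6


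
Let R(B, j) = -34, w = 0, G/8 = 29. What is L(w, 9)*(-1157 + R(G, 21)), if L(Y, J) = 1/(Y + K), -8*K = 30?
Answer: 1588/5 ≈ 317.60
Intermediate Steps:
G = 232 (G = 8*29 = 232)
K = -15/4 (K = -⅛*30 = -15/4 ≈ -3.7500)
L(Y, J) = 1/(-15/4 + Y) (L(Y, J) = 1/(Y - 15/4) = 1/(-15/4 + Y))
L(w, 9)*(-1157 + R(G, 21)) = (4/(-15 + 4*0))*(-1157 - 34) = (4/(-15 + 0))*(-1191) = (4/(-15))*(-1191) = (4*(-1/15))*(-1191) = -4/15*(-1191) = 1588/5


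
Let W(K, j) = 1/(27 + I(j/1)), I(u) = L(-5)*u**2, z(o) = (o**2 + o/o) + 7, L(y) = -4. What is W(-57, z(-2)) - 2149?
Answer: -1179802/549 ≈ -2149.0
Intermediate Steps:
z(o) = 8 + o**2 (z(o) = (o**2 + 1) + 7 = (1 + o**2) + 7 = 8 + o**2)
I(u) = -4*u**2
W(K, j) = 1/(27 - 4*j**2)
W(-57, z(-2)) - 2149 = 1/(27 - 4*(8 + (-2)**2)**2) - 2149 = 1/(27 - 4*(8 + 4)**2) - 2149 = 1/(27 - 4*12**2) - 2149 = 1/(27 - 4*144) - 2149 = 1/(27 - 576) - 2149 = 1/(-549) - 2149 = -1/549 - 2149 = -1179802/549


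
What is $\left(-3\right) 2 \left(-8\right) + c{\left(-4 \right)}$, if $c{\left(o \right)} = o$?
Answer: $44$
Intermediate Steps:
$\left(-3\right) 2 \left(-8\right) + c{\left(-4 \right)} = \left(-3\right) 2 \left(-8\right) - 4 = \left(-6\right) \left(-8\right) - 4 = 48 - 4 = 44$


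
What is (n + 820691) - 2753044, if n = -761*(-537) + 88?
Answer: -1523608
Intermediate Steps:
n = 408745 (n = 408657 + 88 = 408745)
(n + 820691) - 2753044 = (408745 + 820691) - 2753044 = 1229436 - 2753044 = -1523608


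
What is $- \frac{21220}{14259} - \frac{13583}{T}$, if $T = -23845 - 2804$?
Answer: $- \frac{376709}{384993} \approx -0.97848$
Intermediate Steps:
$T = -26649$ ($T = -23845 - 2804 = -26649$)
$- \frac{21220}{14259} - \frac{13583}{T} = - \frac{21220}{14259} - \frac{13583}{-26649} = \left(-21220\right) \frac{1}{14259} - - \frac{289}{567} = - \frac{21220}{14259} + \frac{289}{567} = - \frac{376709}{384993}$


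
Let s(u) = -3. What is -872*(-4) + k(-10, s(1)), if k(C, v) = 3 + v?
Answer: 3488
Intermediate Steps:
-872*(-4) + k(-10, s(1)) = -872*(-4) + (3 - 3) = -109*(-32) + 0 = 3488 + 0 = 3488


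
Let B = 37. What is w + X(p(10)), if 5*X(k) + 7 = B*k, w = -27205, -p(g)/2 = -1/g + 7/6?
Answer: -2041664/75 ≈ -27222.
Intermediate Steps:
p(g) = -7/3 + 2/g (p(g) = -2*(-1/g + 7/6) = -2*(7/6 - 1/g) = -7/3 + 2/g)
X(k) = -7/5 + 37*k/5 (X(k) = -7/5 + (37*k)/5 = -7/5 + 37*k/5)
w + X(p(10)) = -27205 + (-7/5 + 37*(-7/3 + 2/10)/5) = -27205 + (-7/5 + 37*(-7/3 + 2*(⅒))/5) = -27205 + (-7/5 + 37*(-7/3 + ⅕)/5) = -27205 + (-7/5 + (37/5)*(-32/15)) = -27205 + (-7/5 - 1184/75) = -27205 - 1289/75 = -2041664/75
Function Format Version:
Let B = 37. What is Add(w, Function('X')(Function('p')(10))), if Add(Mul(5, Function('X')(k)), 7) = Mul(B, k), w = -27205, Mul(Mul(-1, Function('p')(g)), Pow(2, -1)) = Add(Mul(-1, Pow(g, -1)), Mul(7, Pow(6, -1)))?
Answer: Rational(-2041664, 75) ≈ -27222.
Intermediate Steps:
Function('p')(g) = Add(Rational(-7, 3), Mul(2, Pow(g, -1))) (Function('p')(g) = Mul(-2, Add(Mul(-1, Pow(g, -1)), Mul(7, Pow(6, -1)))) = Mul(-2, Add(Mul(-1, Pow(g, -1)), Mul(7, Rational(1, 6)))) = Mul(-2, Add(Mul(-1, Pow(g, -1)), Rational(7, 6))) = Mul(-2, Add(Rational(7, 6), Mul(-1, Pow(g, -1)))) = Add(Rational(-7, 3), Mul(2, Pow(g, -1))))
Function('X')(k) = Add(Rational(-7, 5), Mul(Rational(37, 5), k)) (Function('X')(k) = Add(Rational(-7, 5), Mul(Rational(1, 5), Mul(37, k))) = Add(Rational(-7, 5), Mul(Rational(37, 5), k)))
Add(w, Function('X')(Function('p')(10))) = Add(-27205, Add(Rational(-7, 5), Mul(Rational(37, 5), Add(Rational(-7, 3), Mul(2, Pow(10, -1)))))) = Add(-27205, Add(Rational(-7, 5), Mul(Rational(37, 5), Add(Rational(-7, 3), Mul(2, Rational(1, 10)))))) = Add(-27205, Add(Rational(-7, 5), Mul(Rational(37, 5), Add(Rational(-7, 3), Rational(1, 5))))) = Add(-27205, Add(Rational(-7, 5), Mul(Rational(37, 5), Rational(-32, 15)))) = Add(-27205, Add(Rational(-7, 5), Rational(-1184, 75))) = Add(-27205, Rational(-1289, 75)) = Rational(-2041664, 75)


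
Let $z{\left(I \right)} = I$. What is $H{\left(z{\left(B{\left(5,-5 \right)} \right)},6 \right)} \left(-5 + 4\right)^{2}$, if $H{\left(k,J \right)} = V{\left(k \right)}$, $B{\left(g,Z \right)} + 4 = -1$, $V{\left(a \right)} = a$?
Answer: $-5$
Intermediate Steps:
$B{\left(g,Z \right)} = -5$ ($B{\left(g,Z \right)} = -4 - 1 = -5$)
$H{\left(k,J \right)} = k$
$H{\left(z{\left(B{\left(5,-5 \right)} \right)},6 \right)} \left(-5 + 4\right)^{2} = - 5 \left(-5 + 4\right)^{2} = - 5 \left(-1\right)^{2} = \left(-5\right) 1 = -5$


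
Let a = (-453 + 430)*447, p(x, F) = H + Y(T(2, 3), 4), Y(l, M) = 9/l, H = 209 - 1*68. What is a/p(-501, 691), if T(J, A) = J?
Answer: -6854/97 ≈ -70.660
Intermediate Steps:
H = 141 (H = 209 - 68 = 141)
p(x, F) = 291/2 (p(x, F) = 141 + 9/2 = 291/2)
a = -10281 (a = -23*447 = -10281)
a/p(-501, 691) = -10281/291/2 = -10281*2/291 = -6854/97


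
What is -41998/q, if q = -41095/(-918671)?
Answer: -38582344658/41095 ≈ -9.3886e+5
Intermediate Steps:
q = 41095/918671 (q = -41095*(-1/918671) = 41095/918671 ≈ 0.044733)
-41998/q = -41998/41095/918671 = -41998*918671/41095 = -38582344658/41095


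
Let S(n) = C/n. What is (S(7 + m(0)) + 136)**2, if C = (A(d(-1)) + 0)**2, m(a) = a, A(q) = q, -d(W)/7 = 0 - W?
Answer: 20449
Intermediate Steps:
d(W) = 7*W (d(W) = -7*(0 - W) = -(-7)*W = 7*W)
C = 49 (C = (7*(-1) + 0)**2 = (-7 + 0)**2 = (-7)**2 = 49)
S(n) = 49/n
(S(7 + m(0)) + 136)**2 = (49/(7 + 0) + 136)**2 = (49/7 + 136)**2 = (49*(1/7) + 136)**2 = (7 + 136)**2 = 143**2 = 20449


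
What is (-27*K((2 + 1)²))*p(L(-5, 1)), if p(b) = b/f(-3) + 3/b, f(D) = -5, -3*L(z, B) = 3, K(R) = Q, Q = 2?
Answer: 756/5 ≈ 151.20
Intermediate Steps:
K(R) = 2
L(z, B) = -1 (L(z, B) = -⅓*3 = -1)
p(b) = 3/b - b/5 (p(b) = b/(-5) + 3/b = b*(-⅕) + 3/b = -b/5 + 3/b = 3/b - b/5)
(-27*K((2 + 1)²))*p(L(-5, 1)) = (-27*2)*(3/(-1) - ⅕*(-1)) = -54*(3*(-1) + ⅕) = -54*(-3 + ⅕) = -54*(-14/5) = 756/5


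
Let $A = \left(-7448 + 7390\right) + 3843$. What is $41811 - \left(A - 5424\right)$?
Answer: $43450$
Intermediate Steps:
$A = 3785$ ($A = -58 + 3843 = 3785$)
$41811 - \left(A - 5424\right) = 41811 - \left(3785 - 5424\right) = 41811 - -1639 = 41811 + 1639 = 43450$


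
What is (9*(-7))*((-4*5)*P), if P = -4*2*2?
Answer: -20160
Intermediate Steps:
P = -16 (P = -8*2 = -16)
(9*(-7))*((-4*5)*P) = (9*(-7))*(-4*5*(-16)) = -(-1260)*(-16) = -63*320 = -20160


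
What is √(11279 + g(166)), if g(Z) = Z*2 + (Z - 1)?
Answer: 16*√46 ≈ 108.52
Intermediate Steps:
g(Z) = -1 + 3*Z (g(Z) = 2*Z + (-1 + Z) = -1 + 3*Z)
√(11279 + g(166)) = √(11279 + (-1 + 3*166)) = √(11279 + (-1 + 498)) = √(11279 + 497) = √11776 = 16*√46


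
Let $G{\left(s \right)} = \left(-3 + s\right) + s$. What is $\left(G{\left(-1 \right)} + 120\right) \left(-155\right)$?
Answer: $-17825$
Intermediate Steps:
$G{\left(s \right)} = -3 + 2 s$
$\left(G{\left(-1 \right)} + 120\right) \left(-155\right) = \left(\left(-3 + 2 \left(-1\right)\right) + 120\right) \left(-155\right) = \left(\left(-3 - 2\right) + 120\right) \left(-155\right) = \left(-5 + 120\right) \left(-155\right) = 115 \left(-155\right) = -17825$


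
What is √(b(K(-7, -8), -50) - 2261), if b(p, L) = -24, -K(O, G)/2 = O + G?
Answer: I*√2285 ≈ 47.802*I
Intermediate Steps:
K(O, G) = -2*G - 2*O (K(O, G) = -2*(O + G) = -2*(G + O) = -2*G - 2*O)
√(b(K(-7, -8), -50) - 2261) = √(-24 - 2261) = √(-2285) = I*√2285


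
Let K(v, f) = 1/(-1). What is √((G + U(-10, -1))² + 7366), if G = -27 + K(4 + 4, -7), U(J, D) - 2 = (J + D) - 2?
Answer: √8887 ≈ 94.271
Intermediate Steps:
U(J, D) = D + J (U(J, D) = 2 + ((J + D) - 2) = 2 + ((D + J) - 2) = 2 + (-2 + D + J) = D + J)
K(v, f) = -1
G = -28 (G = -27 - 1 = -28)
√((G + U(-10, -1))² + 7366) = √((-28 + (-1 - 10))² + 7366) = √((-28 - 11)² + 7366) = √((-39)² + 7366) = √(1521 + 7366) = √8887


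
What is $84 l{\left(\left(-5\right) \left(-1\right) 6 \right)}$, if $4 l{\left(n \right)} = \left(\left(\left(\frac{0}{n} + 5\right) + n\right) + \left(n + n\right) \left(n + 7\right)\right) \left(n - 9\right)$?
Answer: $994455$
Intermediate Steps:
$l{\left(n \right)} = \frac{\left(-9 + n\right) \left(5 + n + 2 n \left(7 + n\right)\right)}{4}$ ($l{\left(n \right)} = \frac{\left(\left(\left(\frac{0}{n} + 5\right) + n\right) + \left(n + n\right) \left(n + 7\right)\right) \left(n - 9\right)}{4} = \frac{\left(\left(\left(0 + 5\right) + n\right) + 2 n \left(7 + n\right)\right) \left(-9 + n\right)}{4} = \frac{\left(\left(5 + n\right) + 2 n \left(7 + n\right)\right) \left(-9 + n\right)}{4} = \frac{\left(5 + n + 2 n \left(7 + n\right)\right) \left(-9 + n\right)}{4} = \frac{\left(-9 + n\right) \left(5 + n + 2 n \left(7 + n\right)\right)}{4}$)
$84 l{\left(\left(-5\right) \left(-1\right) 6 \right)} = 84 \left(- \frac{45}{4} + \frac{\left(\left(-5\right) \left(-1\right) 6\right)^{3}}{2} - \frac{65 \left(-5\right) \left(-1\right) 6}{2} - \frac{3 \left(\left(-5\right) \left(-1\right) 6\right)^{2}}{4}\right) = 84 \left(- \frac{45}{4} + \frac{\left(5 \cdot 6\right)^{3}}{2} - \frac{65 \cdot 5 \cdot 6}{2} - \frac{3 \left(5 \cdot 6\right)^{2}}{4}\right) = 84 \left(- \frac{45}{4} + \frac{30^{3}}{2} - 975 - \frac{3 \cdot 30^{2}}{4}\right) = 84 \left(- \frac{45}{4} + \frac{1}{2} \cdot 27000 - 975 - 675\right) = 84 \left(- \frac{45}{4} + 13500 - 975 - 675\right) = 84 \cdot \frac{47355}{4} = 994455$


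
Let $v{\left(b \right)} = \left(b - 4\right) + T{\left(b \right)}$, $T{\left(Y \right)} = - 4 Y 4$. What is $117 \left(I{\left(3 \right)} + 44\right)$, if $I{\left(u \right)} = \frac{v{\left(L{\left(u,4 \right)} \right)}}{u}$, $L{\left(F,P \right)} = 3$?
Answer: $3237$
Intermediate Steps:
$T{\left(Y \right)} = - 16 Y$
$v{\left(b \right)} = -4 - 15 b$ ($v{\left(b \right)} = \left(b - 4\right) - 16 b = \left(-4 + b\right) - 16 b = -4 - 15 b$)
$I{\left(u \right)} = - \frac{49}{u}$ ($I{\left(u \right)} = \frac{-4 - 45}{u} = - \frac{49}{u}$)
$117 \left(I{\left(3 \right)} + 44\right) = 117 \left(- \frac{49}{3} + 44\right) = 117 \cdot \frac{83}{3} = 3237$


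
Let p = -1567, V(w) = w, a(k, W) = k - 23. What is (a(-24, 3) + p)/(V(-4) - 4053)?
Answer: 1614/4057 ≈ 0.39783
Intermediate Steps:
a(k, W) = -23 + k
(a(-24, 3) + p)/(V(-4) - 4053) = ((-23 - 24) - 1567)/(-4 - 4053) = (-47 - 1567)/(-4057) = -1614*(-1/4057) = 1614/4057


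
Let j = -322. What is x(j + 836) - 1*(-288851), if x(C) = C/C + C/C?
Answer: 288853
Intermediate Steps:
x(C) = 2 (x(C) = 1 + 1 = 2)
x(j + 836) - 1*(-288851) = 2 - 1*(-288851) = 2 + 288851 = 288853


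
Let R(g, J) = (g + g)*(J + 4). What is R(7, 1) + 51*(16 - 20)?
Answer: -134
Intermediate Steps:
R(g, J) = 2*g*(4 + J) (R(g, J) = (2*g)*(4 + J) = 2*g*(4 + J))
R(7, 1) + 51*(16 - 20) = 2*7*(4 + 1) + 51*(16 - 20) = 2*7*5 + 51*(-4) = 70 - 204 = -134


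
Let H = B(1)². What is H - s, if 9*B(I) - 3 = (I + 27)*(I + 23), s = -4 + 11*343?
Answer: 1856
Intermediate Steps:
s = 3769 (s = -4 + 3773 = 3769)
B(I) = ⅓ + (23 + I)*(27 + I)/9 (B(I) = ⅓ + ((I + 27)*(I + 23))/9 = ⅓ + ((27 + I)*(23 + I))/9 = ⅓ + ((23 + I)*(27 + I))/9 = ⅓ + (23 + I)*(27 + I)/9)
H = 5625 (H = (208/3 + (⅑)*1² + (50/9)*1)² = (208/3 + (⅑)*1 + 50/9)² = (208/3 + ⅑ + 50/9)² = 75² = 5625)
H - s = 5625 - 1*3769 = 5625 - 3769 = 1856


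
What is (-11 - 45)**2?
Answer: 3136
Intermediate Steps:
(-11 - 45)**2 = (-56)**2 = 3136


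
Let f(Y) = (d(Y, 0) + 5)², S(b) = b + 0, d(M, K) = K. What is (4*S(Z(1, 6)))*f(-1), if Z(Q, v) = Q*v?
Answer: 600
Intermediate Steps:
S(b) = b
f(Y) = 25 (f(Y) = (0 + 5)² = 5² = 25)
(4*S(Z(1, 6)))*f(-1) = (4*(1*6))*25 = (4*6)*25 = 24*25 = 600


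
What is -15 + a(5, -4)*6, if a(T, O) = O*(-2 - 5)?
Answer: 153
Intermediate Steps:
a(T, O) = -7*O (a(T, O) = O*(-7) = -7*O)
-15 + a(5, -4)*6 = -15 - 7*(-4)*6 = -15 + 28*6 = -15 + 168 = 153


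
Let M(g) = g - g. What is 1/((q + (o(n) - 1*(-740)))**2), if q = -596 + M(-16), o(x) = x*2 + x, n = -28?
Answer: 1/3600 ≈ 0.00027778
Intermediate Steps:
M(g) = 0
o(x) = 3*x (o(x) = 2*x + x = 3*x)
q = -596 (q = -596 + 0 = -596)
1/((q + (o(n) - 1*(-740)))**2) = 1/((-596 + (3*(-28) - 1*(-740)))**2) = 1/((-596 + (-84 + 740))**2) = 1/((-596 + 656)**2) = 1/(60**2) = 1/3600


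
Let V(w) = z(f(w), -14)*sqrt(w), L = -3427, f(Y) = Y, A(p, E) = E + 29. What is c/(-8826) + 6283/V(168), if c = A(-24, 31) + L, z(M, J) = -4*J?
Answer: 3367/8826 + 6283*sqrt(42)/4704 ≈ 9.0376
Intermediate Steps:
A(p, E) = 29 + E
c = -3367 (c = (29 + 31) - 3427 = 60 - 3427 = -3367)
V(w) = 56*sqrt(w) (V(w) = (-4*(-14))*sqrt(w) = 56*sqrt(w))
c/(-8826) + 6283/V(168) = -3367/(-8826) + 6283/((56*sqrt(168))) = -3367*(-1/8826) + 6283/((56*(2*sqrt(42)))) = 3367/8826 + 6283/((112*sqrt(42))) = 3367/8826 + 6283*(sqrt(42)/4704) = 3367/8826 + 6283*sqrt(42)/4704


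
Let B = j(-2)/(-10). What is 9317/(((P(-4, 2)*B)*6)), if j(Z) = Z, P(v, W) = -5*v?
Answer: 9317/24 ≈ 388.21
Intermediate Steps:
B = ⅕ (B = -2/(-10) = -2*(-⅒) = ⅕ ≈ 0.20000)
9317/(((P(-4, 2)*B)*6)) = 9317/(((-5*(-4)*(⅕))*6)) = 9317/(((20*(⅕))*6)) = 9317/((4*6)) = 9317/24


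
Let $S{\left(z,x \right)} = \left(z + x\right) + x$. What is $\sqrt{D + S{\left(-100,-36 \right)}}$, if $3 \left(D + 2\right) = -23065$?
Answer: $\frac{i \sqrt{70761}}{3} \approx 88.67 i$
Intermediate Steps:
$D = - \frac{23071}{3}$ ($D = -2 + \frac{1}{3} \left(-23065\right) = -2 - \frac{23065}{3} = - \frac{23071}{3} \approx -7690.3$)
$S{\left(z,x \right)} = z + 2 x$ ($S{\left(z,x \right)} = \left(x + z\right) + x = z + 2 x$)
$\sqrt{D + S{\left(-100,-36 \right)}} = \sqrt{- \frac{23071}{3} + \left(-100 + 2 \left(-36\right)\right)} = \sqrt{- \frac{23071}{3} - 172} = \sqrt{- \frac{23587}{3}} = \frac{i \sqrt{70761}}{3}$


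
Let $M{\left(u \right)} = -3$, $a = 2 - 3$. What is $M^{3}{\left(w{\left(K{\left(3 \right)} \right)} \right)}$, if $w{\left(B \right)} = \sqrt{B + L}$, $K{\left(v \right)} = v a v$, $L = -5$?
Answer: $-27$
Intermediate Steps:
$a = -1$ ($a = 2 - 3 = -1$)
$K{\left(v \right)} = - v^{2}$ ($K{\left(v \right)} = v \left(-1\right) v = - v v = - v^{2}$)
$w{\left(B \right)} = \sqrt{-5 + B}$ ($w{\left(B \right)} = \sqrt{B - 5} = \sqrt{-5 + B}$)
$M^{3}{\left(w{\left(K{\left(3 \right)} \right)} \right)} = \left(-3\right)^{3} = -27$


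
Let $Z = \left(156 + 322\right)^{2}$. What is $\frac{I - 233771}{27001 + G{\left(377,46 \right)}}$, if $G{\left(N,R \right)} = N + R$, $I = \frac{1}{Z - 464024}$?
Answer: $- \frac{55062421341}{6459448960} \approx -8.5243$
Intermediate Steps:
$Z = 228484$ ($Z = 478^{2} = 228484$)
$I = - \frac{1}{235540}$ ($I = \frac{1}{228484 - 464024} = \frac{1}{-235540} = - \frac{1}{235540} \approx -4.2456 \cdot 10^{-6}$)
$\frac{I - 233771}{27001 + G{\left(377,46 \right)}} = \frac{- \frac{1}{235540} - 233771}{27001 + \left(377 + 46\right)} = - \frac{55062421341}{235540 \left(27001 + 423\right)} = - \frac{55062421341}{235540 \cdot 27424} = \left(- \frac{55062421341}{235540}\right) \frac{1}{27424} = - \frac{55062421341}{6459448960}$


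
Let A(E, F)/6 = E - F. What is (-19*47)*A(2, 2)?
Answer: 0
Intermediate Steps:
A(E, F) = -6*F + 6*E (A(E, F) = 6*(E - F) = -6*F + 6*E)
(-19*47)*A(2, 2) = (-19*47)*(-6*2 + 6*2) = -893*(-12 + 12) = -893*0 = 0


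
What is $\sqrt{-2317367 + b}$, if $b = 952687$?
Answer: $2 i \sqrt{341170} \approx 1168.2 i$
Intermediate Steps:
$\sqrt{-2317367 + b} = \sqrt{-2317367 + 952687} = \sqrt{-1364680} = 2 i \sqrt{341170}$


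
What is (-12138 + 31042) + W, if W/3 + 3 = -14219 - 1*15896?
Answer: -71450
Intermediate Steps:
W = -90354 (W = -9 + 3*(-14219 - 1*15896) = -9 + 3*(-14219 - 15896) = -9 + 3*(-30115) = -9 - 90345 = -90354)
(-12138 + 31042) + W = (-12138 + 31042) - 90354 = 18904 - 90354 = -71450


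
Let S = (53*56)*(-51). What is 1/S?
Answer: -1/151368 ≈ -6.6064e-6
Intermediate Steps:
S = -151368 (S = 2968*(-51) = -151368)
1/S = 1/(-151368) = -1/151368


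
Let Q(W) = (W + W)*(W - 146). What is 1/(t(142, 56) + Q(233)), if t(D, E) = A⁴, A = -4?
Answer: 1/40798 ≈ 2.4511e-5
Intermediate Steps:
t(D, E) = 256 (t(D, E) = (-4)⁴ = 256)
Q(W) = 2*W*(-146 + W) (Q(W) = (2*W)*(-146 + W) = 2*W*(-146 + W))
1/(t(142, 56) + Q(233)) = 1/(256 + 2*233*(-146 + 233)) = 1/(256 + 2*233*87) = 1/(256 + 40542) = 1/40798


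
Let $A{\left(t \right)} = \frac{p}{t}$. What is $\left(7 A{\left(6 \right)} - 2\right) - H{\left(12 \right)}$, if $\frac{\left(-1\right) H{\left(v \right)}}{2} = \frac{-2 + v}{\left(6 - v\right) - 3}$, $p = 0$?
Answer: $- \frac{38}{9} \approx -4.2222$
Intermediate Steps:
$A{\left(t \right)} = 0$ ($A{\left(t \right)} = \frac{0}{t} = 0$)
$H{\left(v \right)} = - \frac{2 \left(-2 + v\right)}{3 - v}$ ($H{\left(v \right)} = - 2 \frac{-2 + v}{\left(6 - v\right) - 3} = - 2 \frac{-2 + v}{3 - v} = - \frac{2 \left(-2 + v\right)}{3 - v}$)
$\left(7 A{\left(6 \right)} - 2\right) - H{\left(12 \right)} = \left(7 \cdot 0 - 2\right) - \frac{2 \left(-2 + 12\right)}{-3 + 12} = \left(0 + \left(-5 + 3\right)\right) - 2 \cdot \frac{1}{9} \cdot 10 = \left(0 - 2\right) - 2 \cdot \frac{1}{9} \cdot 10 = -2 - \frac{20}{9} = - \frac{38}{9}$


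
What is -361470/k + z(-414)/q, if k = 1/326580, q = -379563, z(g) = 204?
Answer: -14935661410224668/126521 ≈ -1.1805e+11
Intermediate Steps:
k = 1/326580 ≈ 3.0620e-6
-361470/k + z(-414)/q = -361470/1/326580 + 204/(-379563) = -361470*326580 + 204*(-1/379563) = -118048872600 - 68/126521 = -14935661410224668/126521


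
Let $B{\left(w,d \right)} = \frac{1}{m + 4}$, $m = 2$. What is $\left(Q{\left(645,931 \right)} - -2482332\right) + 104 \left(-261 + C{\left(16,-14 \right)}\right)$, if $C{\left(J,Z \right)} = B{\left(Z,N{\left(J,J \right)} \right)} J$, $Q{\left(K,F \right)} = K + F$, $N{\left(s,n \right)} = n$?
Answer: $\frac{7371124}{3} \approx 2.457 \cdot 10^{6}$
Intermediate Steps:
$B{\left(w,d \right)} = \frac{1}{6}$ ($B{\left(w,d \right)} = \frac{1}{2 + 4} = \frac{1}{6}$)
$Q{\left(K,F \right)} = F + K$
$C{\left(J,Z \right)} = \frac{J}{6}$
$\left(Q{\left(645,931 \right)} - -2482332\right) + 104 \left(-261 + C{\left(16,-14 \right)}\right) = \left(\left(931 + 645\right) - -2482332\right) + 104 \left(-261 + \frac{1}{6} \cdot 16\right) = \left(1576 + 2482332\right) + 104 \left(-261 + \frac{8}{3}\right) = 2483908 + 104 \left(- \frac{775}{3}\right) = 2483908 - \frac{80600}{3} = \frac{7371124}{3}$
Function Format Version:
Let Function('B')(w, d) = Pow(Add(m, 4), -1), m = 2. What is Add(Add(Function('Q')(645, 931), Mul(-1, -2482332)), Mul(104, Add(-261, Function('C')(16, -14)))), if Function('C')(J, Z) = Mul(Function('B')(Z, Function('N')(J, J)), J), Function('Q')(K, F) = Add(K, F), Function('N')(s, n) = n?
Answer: Rational(7371124, 3) ≈ 2.4570e+6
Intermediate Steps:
Function('B')(w, d) = Rational(1, 6) (Function('B')(w, d) = Pow(Add(2, 4), -1) = Pow(6, -1) = Rational(1, 6))
Function('Q')(K, F) = Add(F, K)
Function('C')(J, Z) = Mul(Rational(1, 6), J)
Add(Add(Function('Q')(645, 931), Mul(-1, -2482332)), Mul(104, Add(-261, Function('C')(16, -14)))) = Add(Add(Add(931, 645), Mul(-1, -2482332)), Mul(104, Add(-261, Mul(Rational(1, 6), 16)))) = Add(Add(1576, 2482332), Mul(104, Add(-261, Rational(8, 3)))) = Add(2483908, Mul(104, Rational(-775, 3))) = Add(2483908, Rational(-80600, 3)) = Rational(7371124, 3)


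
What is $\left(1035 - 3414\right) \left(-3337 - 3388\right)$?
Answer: $15998775$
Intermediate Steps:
$\left(1035 - 3414\right) \left(-3337 - 3388\right) = \left(-2379\right) \left(-6725\right) = 15998775$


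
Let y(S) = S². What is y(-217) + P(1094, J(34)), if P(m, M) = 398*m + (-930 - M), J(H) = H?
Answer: 481537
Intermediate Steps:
P(m, M) = -930 - M + 398*m
y(-217) + P(1094, J(34)) = (-217)² + (-930 - 1*34 + 398*1094) = 47089 + (-930 - 34 + 435412) = 47089 + 434448 = 481537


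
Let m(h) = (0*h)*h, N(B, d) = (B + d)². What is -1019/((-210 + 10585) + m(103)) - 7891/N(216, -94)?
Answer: -97035921/154421500 ≈ -0.62838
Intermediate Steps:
m(h) = 0 (m(h) = 0*h = 0)
-1019/((-210 + 10585) + m(103)) - 7891/N(216, -94) = -1019/((-210 + 10585) + 0) - 7891/(216 - 94)² = -1019/(10375 + 0) - 7891/(122²) = -1019/10375 - 7891/14884 = -97035921/154421500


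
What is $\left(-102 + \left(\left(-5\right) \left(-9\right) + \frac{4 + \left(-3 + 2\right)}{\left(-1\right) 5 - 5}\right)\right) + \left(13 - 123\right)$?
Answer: $- \frac{1673}{10} \approx -167.3$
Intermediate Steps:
$\left(-102 + \left(\left(-5\right) \left(-9\right) + \frac{4 + \left(-3 + 2\right)}{\left(-1\right) 5 - 5}\right)\right) + \left(13 - 123\right) = \left(-102 + \left(45 + \frac{4 - 1}{-5 - 5}\right)\right) - 110 = \left(-102 + \left(45 + \frac{3}{-10}\right)\right) - 110 = \left(-102 + \left(45 + 3 \left(- \frac{1}{10}\right)\right)\right) - 110 = \left(-102 + \left(45 - \frac{3}{10}\right)\right) - 110 = \left(-102 + \frac{447}{10}\right) - 110 = - \frac{573}{10} - 110 = - \frac{1673}{10}$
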